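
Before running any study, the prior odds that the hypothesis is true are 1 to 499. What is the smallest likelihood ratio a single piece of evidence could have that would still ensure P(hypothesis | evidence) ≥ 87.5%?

3493

Prior odds = 1/499.
Target odds = 0.875/0.125 = 7.
Required Bayes factor = 7 ÷ (1/499) = 3493.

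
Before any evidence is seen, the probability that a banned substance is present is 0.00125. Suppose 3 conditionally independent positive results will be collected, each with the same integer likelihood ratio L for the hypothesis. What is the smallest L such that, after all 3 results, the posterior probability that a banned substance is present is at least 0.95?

Prior odds = 0.00125/0.99875 = 1/799.
Target odds = 0.95/0.05 = 19.
Need L³ ≥ 19 ÷ (1/799) = 15181.
24³ = 13824 < 15181 ≤ 15625 = 25³, so L = 25.

25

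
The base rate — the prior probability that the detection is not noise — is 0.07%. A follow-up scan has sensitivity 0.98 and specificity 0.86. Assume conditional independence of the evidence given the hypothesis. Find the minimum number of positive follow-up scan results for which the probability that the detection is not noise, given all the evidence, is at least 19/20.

6

Prior odds = 0.0007/0.9993 = 7/9993.
False-positive rate = 1 − 0.86 = 0.14; likelihood ratio of a positive = 0.98/0.14 = 7.
Target odds: 0.95 ÷ 0.05 = 19.
Need (7/9993) × 7ⁿ ≥ 19, i.e. 7ⁿ ≥ 189867/7.
7⁵ = 16807 falls short of 189867/7 but 7⁶ = 117649 reaches it, so n = 6.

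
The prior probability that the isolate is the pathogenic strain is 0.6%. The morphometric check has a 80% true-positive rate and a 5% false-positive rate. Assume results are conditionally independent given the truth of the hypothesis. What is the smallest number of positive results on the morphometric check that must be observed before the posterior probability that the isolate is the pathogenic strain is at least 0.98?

Prior odds = 0.006/0.994 = 3/497.
Likelihood ratio of a positive result = 0.8/0.05 = 16.
Target posterior odds = 0.98/0.02 = 49.
Need (3/497) × 16ⁿ ≥ 49, i.e. 16ⁿ ≥ 24353/3.
16³ = 4096 falls short of 24353/3 but 16⁴ = 65536 reaches it, so n = 4.

4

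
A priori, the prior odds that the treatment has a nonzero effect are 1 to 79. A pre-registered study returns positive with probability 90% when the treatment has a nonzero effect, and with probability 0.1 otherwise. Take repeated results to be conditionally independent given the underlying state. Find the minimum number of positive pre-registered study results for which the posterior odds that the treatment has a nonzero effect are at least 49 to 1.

Prior odds = 1/79.
Likelihood ratio of a positive result = 0.9/0.1 = 9.
Target odds = 49.
Need (1/79) × 9ⁿ ≥ 49, i.e. 9ⁿ ≥ 3871.
9³ = 729 falls short of 3871 but 9⁴ = 6561 reaches it, so n = 4.

4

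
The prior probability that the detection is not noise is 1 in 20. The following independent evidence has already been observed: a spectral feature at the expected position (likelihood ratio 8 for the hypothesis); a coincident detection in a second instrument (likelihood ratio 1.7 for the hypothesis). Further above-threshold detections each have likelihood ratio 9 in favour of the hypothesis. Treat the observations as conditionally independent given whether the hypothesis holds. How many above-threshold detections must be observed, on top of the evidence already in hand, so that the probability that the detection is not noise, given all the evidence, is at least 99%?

3

Prior odds = 0.05/0.95 = 1/19.
Combined Bayes factor of the evidence already in hand = 8 × 1.7 = 13.6.
Odds after that evidence = (1/19) × 13.6 = 68/95.
Target odds = 0.99/0.01 = 99.
Need 9ⁿ ≥ 99 ÷ (68/95) = 9405/68.
9² = 81 falls short of 9405/68 but 9³ = 729 reaches it, so n = 3.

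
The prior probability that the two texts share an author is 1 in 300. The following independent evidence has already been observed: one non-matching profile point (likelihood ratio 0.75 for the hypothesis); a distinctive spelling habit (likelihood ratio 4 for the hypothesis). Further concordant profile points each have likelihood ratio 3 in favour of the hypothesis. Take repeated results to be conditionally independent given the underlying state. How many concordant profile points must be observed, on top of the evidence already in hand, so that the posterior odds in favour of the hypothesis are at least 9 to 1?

7

Prior odds = (1/300)/(299/300) = 1/299.
Combined Bayes factor of the evidence already in hand = 0.75 × 4 = 3.
Odds after that evidence = (1/299) × 3 = 3/299.
Target odds = 9.
Need 3ⁿ ≥ 9 ÷ (3/299) = 897.
3⁶ = 729 falls short of 897 but 3⁷ = 2187 reaches it, so n = 7.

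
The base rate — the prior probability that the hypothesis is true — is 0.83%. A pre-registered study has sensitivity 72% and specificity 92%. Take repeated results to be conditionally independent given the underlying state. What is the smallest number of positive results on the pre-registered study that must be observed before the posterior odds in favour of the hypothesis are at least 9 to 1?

4

Prior odds: 0.0083 ÷ 0.9917 = 83/9917.
False-positive rate = 1 − 0.92 = 0.08; likelihood ratio of a positive = 0.72/0.08 = 9.
Target odds = 9.
Need (83/9917) × 9ⁿ ≥ 9, i.e. 9ⁿ ≥ 89253/83.
9³ = 729 falls short of 89253/83 but 9⁴ = 6561 reaches it, so n = 4.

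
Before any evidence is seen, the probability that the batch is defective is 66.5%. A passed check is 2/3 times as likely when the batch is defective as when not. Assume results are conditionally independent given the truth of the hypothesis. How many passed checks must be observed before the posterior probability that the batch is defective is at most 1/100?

14

Prior odds: 0.665 ÷ 0.335 = 133/67.
Likelihood ratio per passed check = 2/3.
Target posterior odds = 0.01/0.99 = 1/99.
Require (2/3)ⁿ ≤ 1/99 ÷ (133/67) = 67/13167.
(2/3)¹³ = 8192/1594323 is still above 67/13167 but (2/3)¹⁴ = 16384/4782969 is at or below it, so n = 14.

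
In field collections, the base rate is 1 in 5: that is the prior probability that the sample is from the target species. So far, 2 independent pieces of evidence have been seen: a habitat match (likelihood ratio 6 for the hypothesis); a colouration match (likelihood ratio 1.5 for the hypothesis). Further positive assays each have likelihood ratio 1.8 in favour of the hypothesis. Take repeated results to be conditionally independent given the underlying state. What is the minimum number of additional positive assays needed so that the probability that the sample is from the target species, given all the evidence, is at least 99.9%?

Prior odds = 0.2/0.8 = 0.25.
Combined Bayes factor of the evidence already in hand = 6 × 1.5 = 9.
Odds after that evidence = 0.25 × 9 = 2.25.
Target odds = 0.999/0.001 = 999.
Need 1.8ⁿ ≥ 999 ÷ 2.25 = 444.
1.8¹⁰ ≈357.047 falls short of 444 but 1.8¹¹ ≈642.684 reaches it, so n = 11.

11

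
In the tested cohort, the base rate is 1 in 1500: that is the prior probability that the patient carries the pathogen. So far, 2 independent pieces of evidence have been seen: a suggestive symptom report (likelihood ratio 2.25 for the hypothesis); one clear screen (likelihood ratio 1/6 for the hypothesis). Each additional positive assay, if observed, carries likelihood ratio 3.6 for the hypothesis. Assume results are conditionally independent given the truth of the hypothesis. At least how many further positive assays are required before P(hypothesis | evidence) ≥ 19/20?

Prior odds = (1/1500)/(1499/1500) = 1/1499.
Combined Bayes factor of the evidence already in hand = 2.25 × (1/6) = 0.375.
Odds after that evidence = (1/1499) × 0.375 = 3/11992.
Target odds = 0.95/0.05 = 19.
Need 3.6ⁿ ≥ 19 ÷ (3/11992) = 227848/3.
3.6⁸ ≈28211.1 falls short of 227848/3 but 3.6⁹ ≈101560 reaches it, so n = 9.

9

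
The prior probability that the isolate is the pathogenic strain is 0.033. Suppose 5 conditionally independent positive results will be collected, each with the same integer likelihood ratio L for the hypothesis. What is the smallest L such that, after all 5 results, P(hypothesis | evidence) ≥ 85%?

3

Prior odds = 0.033/0.967 = 33/967.
Target odds = 0.85/0.15 = 17/3.
Need L⁵ ≥ 17/3 ÷ (33/967) = 16439/99.
2⁵ = 32 < 16439/99 ≤ 243 = 3⁵, so L = 3.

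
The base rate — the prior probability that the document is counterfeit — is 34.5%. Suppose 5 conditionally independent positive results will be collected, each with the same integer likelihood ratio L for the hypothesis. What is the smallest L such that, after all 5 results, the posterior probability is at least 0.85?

Prior odds = 0.345/0.655 = 69/131.
Target odds = 0.85/0.15 = 17/3.
Need L⁵ ≥ 17/3 ÷ (69/131) = 2227/207.
1⁵ = 1 < 2227/207 ≤ 32 = 2⁵, so L = 2.

2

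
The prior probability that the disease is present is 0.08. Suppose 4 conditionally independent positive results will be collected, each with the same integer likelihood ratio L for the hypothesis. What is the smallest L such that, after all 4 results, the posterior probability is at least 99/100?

6

Prior odds = 0.08/0.92 = 2/23.
Target odds = 0.99/0.01 = 99.
Need L⁴ ≥ 99 ÷ (2/23) = 1138.5.
5⁴ = 625 < 1138.5 ≤ 1296 = 6⁴, so L = 6.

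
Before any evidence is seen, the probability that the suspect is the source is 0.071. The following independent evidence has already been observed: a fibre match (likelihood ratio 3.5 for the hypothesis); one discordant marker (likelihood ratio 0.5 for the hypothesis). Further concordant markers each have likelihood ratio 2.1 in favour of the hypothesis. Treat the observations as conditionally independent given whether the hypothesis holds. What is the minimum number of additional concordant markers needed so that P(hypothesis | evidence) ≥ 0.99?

9

Prior odds = 0.071/0.929 = 71/929.
Combined Bayes factor of the evidence already in hand = 3.5 × 0.5 = 1.75.
Odds after that evidence = (71/929) × 1.75 = 497/3716.
Target odds = 0.99/0.01 = 99.
Need 2.1ⁿ ≥ 99 ÷ (497/3716) = 367884/497.
2.1⁸ ≈378.229 falls short of 367884/497 but 2.1⁹ ≈794.28 reaches it, so n = 9.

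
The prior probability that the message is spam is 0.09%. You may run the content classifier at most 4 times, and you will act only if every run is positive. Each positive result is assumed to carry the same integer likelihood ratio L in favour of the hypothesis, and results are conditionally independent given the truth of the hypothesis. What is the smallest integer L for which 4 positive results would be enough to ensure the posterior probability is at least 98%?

Prior odds = 0.0009/0.9991 = 9/9991.
Target odds = 0.98/0.02 = 49.
Need L⁴ ≥ 49 ÷ (9/9991) = 489559/9.
15⁴ = 50625 < 489559/9 ≤ 65536 = 16⁴, so L = 16.

16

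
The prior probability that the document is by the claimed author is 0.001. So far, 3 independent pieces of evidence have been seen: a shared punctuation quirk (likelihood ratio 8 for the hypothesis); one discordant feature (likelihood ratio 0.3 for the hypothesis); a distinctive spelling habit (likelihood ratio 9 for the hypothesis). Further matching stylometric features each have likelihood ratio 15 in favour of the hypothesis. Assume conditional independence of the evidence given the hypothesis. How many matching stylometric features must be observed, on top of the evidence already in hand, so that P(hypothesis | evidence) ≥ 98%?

Prior odds = 0.001/0.999 = 1/999.
Combined Bayes factor of the evidence already in hand = 8 × 0.3 × 9 = 21.6.
Odds after that evidence = (1/999) × 21.6 = 4/185.
Target odds = 0.98/0.02 = 49.
Need 15ⁿ ≥ 49 ÷ (4/185) = 2266.25.
15² = 225 falls short of 2266.25 but 15³ = 3375 reaches it, so n = 3.

3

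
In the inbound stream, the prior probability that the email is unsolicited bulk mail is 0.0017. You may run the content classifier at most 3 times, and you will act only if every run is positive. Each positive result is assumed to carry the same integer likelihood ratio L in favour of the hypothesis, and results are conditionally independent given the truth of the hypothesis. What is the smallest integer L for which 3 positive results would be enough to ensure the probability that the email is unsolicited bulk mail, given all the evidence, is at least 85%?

Prior odds = 0.0017/0.9983 = 17/9983.
Target odds = 0.85/0.15 = 17/3.
Need L³ ≥ 17/3 ÷ (17/9983) = 9983/3.
14³ = 2744 < 9983/3 ≤ 3375 = 15³, so L = 15.

15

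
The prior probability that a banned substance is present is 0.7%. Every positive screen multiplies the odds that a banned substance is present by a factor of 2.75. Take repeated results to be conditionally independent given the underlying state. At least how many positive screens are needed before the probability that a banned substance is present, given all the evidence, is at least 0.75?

Prior odds: 0.007 ÷ 0.993 = 7/993.
Likelihood ratio per positive screen = 2.75.
Target posterior odds = 0.75/0.25 = 3.
Need (7/993) × 2.75ⁿ ≥ 3, i.e. 2.75ⁿ ≥ 2979/7.
2.75⁵ = 161051/1024 falls short of 2979/7 but 2.75⁶ = 1771561/4096 reaches it, so n = 6.

6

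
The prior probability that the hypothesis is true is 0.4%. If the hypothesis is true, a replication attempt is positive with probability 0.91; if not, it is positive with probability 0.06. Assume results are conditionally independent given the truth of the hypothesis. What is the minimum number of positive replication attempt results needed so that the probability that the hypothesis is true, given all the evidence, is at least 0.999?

Prior odds = 0.004/0.996 = 1/249.
Likelihood ratio of a positive = 0.91/0.06 = 91/6.
Target posterior odds = 0.999/0.001 = 999.
Need (1/249) × (91/6)ⁿ ≥ 999, i.e. (91/6)ⁿ ≥ 248751.
(91/6)⁴ = 68574961/1296 falls short of 248751 but (91/6)⁵ ≈802510 reaches it, so n = 5.

5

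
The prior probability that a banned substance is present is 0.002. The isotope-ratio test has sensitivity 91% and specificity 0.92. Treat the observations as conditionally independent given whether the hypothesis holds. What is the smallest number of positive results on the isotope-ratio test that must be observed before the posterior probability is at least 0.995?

Prior odds: 0.002 ÷ 0.998 = 1/499.
False-positive rate = 1 − 0.92 = 0.08; likelihood ratio of a positive = 0.91/0.08 = 11.375.
Target odds: 0.995 ÷ 0.005 = 199.
Require 11.375ⁿ ≥ 199 ÷ (1/499) = 99301.
11.375⁴ = 68574961/4096 falls short of 99301 but 11.375⁵ ≈190439 reaches it, so n = 5.

5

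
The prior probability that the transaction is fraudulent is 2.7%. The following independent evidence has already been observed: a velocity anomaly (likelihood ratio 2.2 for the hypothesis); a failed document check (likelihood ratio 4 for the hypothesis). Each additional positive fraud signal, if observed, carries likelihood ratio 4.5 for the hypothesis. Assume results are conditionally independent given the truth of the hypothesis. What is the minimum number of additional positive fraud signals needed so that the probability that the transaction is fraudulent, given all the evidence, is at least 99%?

Prior odds = 0.027/0.973 = 27/973.
Combined Bayes factor of the evidence already in hand = 2.2 × 4 = 8.8.
Odds after that evidence = (27/973) × 8.8 = 1188/4865.
Target odds = 0.99/0.01 = 99.
Need 4.5ⁿ ≥ 99 ÷ (1188/4865) = 4865/12.
4.5³ = 91.125 falls short of 4865/12 but 4.5⁴ = 410.0625 reaches it, so n = 4.

4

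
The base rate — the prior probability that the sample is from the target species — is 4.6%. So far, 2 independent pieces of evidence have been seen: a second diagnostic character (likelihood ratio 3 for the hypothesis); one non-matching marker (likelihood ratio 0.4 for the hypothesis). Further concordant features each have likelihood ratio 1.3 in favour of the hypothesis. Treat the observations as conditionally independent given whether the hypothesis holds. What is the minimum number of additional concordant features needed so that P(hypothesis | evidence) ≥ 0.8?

17

Prior odds = 0.046/0.954 = 23/477.
Combined Bayes factor of the evidence already in hand = 3 × 0.4 = 1.2.
Odds after that evidence = (23/477) × 1.2 = 46/795.
Target odds = 0.8/0.2 = 4.
Need 1.3ⁿ ≥ 4 ÷ (46/795) = 1590/23.
1.3¹⁶ ≈66.5417 falls short of 1590/23 but 1.3¹⁷ ≈86.5042 reaches it, so n = 17.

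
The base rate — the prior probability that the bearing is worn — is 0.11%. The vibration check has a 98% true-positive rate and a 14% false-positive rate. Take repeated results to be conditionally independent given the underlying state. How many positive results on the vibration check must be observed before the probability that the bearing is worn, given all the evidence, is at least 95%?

Prior odds = 0.0011/0.9989 = 11/9989.
Likelihood ratio of a positive result = 0.98/0.14 = 7.
Target odds: 0.95 ÷ 0.05 = 19.
Require 7ⁿ ≥ 19 ÷ (11/9989) = 189791/11.
7⁵ = 16807 falls short of 189791/11 but 7⁶ = 117649 reaches it, so n = 6.

6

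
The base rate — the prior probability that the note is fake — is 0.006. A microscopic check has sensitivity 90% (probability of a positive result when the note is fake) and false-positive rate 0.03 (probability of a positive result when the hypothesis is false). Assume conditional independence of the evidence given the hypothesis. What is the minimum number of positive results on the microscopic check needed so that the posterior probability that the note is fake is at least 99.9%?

Prior odds: 0.006 ÷ 0.994 = 3/497.
Likelihood ratio of a positive result = 0.9/0.03 = 30.
Target odds: 0.999 ÷ 0.001 = 999.
Need (3/497) × 30ⁿ ≥ 999, i.e. 30ⁿ ≥ 165501.
30³ = 27000 falls short of 165501 but 30⁴ = 810000 reaches it, so n = 4.

4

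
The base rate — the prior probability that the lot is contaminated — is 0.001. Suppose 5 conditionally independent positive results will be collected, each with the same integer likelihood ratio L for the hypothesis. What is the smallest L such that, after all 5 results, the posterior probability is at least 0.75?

5

Prior odds = 0.001/0.999 = 1/999.
Target odds = 0.75/0.25 = 3.
Need L⁵ ≥ 3 ÷ (1/999) = 2997.
4⁵ = 1024 < 2997 ≤ 3125 = 5⁵, so L = 5.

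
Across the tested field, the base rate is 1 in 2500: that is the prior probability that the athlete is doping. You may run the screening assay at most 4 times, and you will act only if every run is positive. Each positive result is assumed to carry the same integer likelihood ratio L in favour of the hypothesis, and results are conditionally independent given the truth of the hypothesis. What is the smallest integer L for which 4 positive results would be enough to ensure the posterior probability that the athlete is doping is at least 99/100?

Prior odds = 0.0004/0.9996 = 1/2499.
Target odds = 0.99/0.01 = 99.
Need L⁴ ≥ 99 ÷ (1/2499) = 247401.
22⁴ = 234256 < 247401 ≤ 279841 = 23⁴, so L = 23.

23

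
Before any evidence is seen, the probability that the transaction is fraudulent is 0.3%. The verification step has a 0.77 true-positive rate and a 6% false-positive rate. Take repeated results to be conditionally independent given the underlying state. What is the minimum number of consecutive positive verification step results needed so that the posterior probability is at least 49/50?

4

Prior odds = 0.003/0.997 = 3/997.
Likelihood ratio of a positive result = 0.77/0.06 = 77/6.
Target posterior odds = 0.98/0.02 = 49.
Need (3/997) × (77/6)ⁿ ≥ 49, i.e. (77/6)ⁿ ≥ 48853/3.
(77/6)³ = 456533/216 falls short of 48853/3 but (77/6)⁴ = 35153041/1296 reaches it, so n = 4.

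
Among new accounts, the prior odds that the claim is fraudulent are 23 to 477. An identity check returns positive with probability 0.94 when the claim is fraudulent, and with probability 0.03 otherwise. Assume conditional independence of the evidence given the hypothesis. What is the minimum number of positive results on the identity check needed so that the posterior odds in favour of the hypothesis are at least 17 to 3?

Prior odds = 23/477.
Likelihood ratio of a positive result = 0.94/0.03 = 94/3.
Target odds = 17/3.
Need (23/477) × (94/3)ⁿ ≥ 17/3, i.e. (94/3)ⁿ ≥ 2703/23.
(94/3)¹ = 94/3 falls short of 2703/23 but (94/3)² = 8836/9 reaches it, so n = 2.

2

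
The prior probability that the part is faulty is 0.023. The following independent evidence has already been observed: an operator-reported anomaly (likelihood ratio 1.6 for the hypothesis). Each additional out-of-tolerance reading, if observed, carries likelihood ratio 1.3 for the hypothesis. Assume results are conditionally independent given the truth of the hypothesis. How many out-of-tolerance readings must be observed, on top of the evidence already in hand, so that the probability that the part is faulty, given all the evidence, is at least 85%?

Prior odds = 0.023/0.977 = 23/977.
Bayes factor of the evidence already in hand = 1.6.
Odds after that evidence = (23/977) × 1.6 = 184/4885.
Target odds = 0.85/0.15 = 17/3.
Need 1.3ⁿ ≥ 17/3 ÷ (184/4885) = 83045/552.
1.3¹⁹ ≈146.192 falls short of 83045/552 but 1.3²⁰ ≈190.05 reaches it, so n = 20.

20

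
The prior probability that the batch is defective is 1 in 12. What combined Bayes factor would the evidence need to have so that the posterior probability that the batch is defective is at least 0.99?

Prior odds = (1/12)/(11/12) = 1/11.
Target odds = 0.99/0.01 = 99.
Required Bayes factor = 99 ÷ (1/11) = 1089.

1089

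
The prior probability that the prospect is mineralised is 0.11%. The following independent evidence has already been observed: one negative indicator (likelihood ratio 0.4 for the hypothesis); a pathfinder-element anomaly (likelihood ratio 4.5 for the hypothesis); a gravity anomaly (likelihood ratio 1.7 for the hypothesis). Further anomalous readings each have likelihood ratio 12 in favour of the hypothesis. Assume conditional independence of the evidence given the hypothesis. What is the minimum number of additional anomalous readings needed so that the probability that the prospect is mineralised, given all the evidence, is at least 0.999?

Prior odds = 0.0011/0.9989 = 11/9989.
Combined Bayes factor of the evidence already in hand = 0.4 × 4.5 × 1.7 = 3.06.
Odds after that evidence = (11/9989) × 3.06 = 1683/499450.
Target odds = 0.999/0.001 = 999.
Need 12ⁿ ≥ 999 ÷ (1683/499450) = 55438950/187.
12⁵ = 248832 falls short of 55438950/187 but 12⁶ = 2985984 reaches it, so n = 6.

6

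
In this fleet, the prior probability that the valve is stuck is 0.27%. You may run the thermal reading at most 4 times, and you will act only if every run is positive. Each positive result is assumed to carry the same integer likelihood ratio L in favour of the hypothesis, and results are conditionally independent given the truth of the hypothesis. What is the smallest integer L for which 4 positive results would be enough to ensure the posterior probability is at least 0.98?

Prior odds = 0.0027/0.9973 = 27/9973.
Target odds = 0.98/0.02 = 49.
Need L⁴ ≥ 49 ÷ (27/9973) = 488677/27.
11⁴ = 14641 < 488677/27 ≤ 20736 = 12⁴, so L = 12.

12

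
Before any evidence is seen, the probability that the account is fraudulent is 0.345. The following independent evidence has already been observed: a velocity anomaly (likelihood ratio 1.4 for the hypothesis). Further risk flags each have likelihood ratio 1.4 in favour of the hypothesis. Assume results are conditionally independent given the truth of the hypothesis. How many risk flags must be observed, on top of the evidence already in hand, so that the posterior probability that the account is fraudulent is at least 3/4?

5

Prior odds = 0.345/0.655 = 69/131.
Bayes factor of the evidence already in hand = 1.4.
Odds after that evidence = (69/131) × 1.4 = 483/655.
Target odds = 0.75/0.25 = 3.
Need 1.4ⁿ ≥ 3 ÷ (483/655) = 655/161.
1.4⁴ = 3.8416 falls short of 655/161 but 1.4⁵ = 5.37824 reaches it, so n = 5.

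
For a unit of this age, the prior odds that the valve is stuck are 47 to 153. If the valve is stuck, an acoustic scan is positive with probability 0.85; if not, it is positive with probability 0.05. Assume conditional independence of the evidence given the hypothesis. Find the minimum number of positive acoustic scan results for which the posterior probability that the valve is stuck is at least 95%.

Prior odds = 47/153.
Likelihood ratio of a positive = 0.85/0.05 = 17.
Target posterior odds = 0.95/0.05 = 19.
Require 17ⁿ ≥ 19 ÷ (47/153) = 2907/47.
17¹ = 17 falls short of 2907/47 but 17² = 289 reaches it, so n = 2.

2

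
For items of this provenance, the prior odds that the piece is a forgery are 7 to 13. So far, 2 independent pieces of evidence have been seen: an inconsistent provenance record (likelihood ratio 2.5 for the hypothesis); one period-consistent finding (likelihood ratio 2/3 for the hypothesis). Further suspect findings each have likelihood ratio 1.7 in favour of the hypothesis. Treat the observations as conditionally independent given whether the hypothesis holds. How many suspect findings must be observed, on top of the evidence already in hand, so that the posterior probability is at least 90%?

Prior odds = 7/13.
Combined Bayes factor of the evidence already in hand = 2.5 × (2/3) = 5/3.
Odds after that evidence = (7/13) × 5/3 = 35/39.
Target odds = 0.9/0.1 = 9.
Need 1.7ⁿ ≥ 9 ÷ (35/39) = 351/35.
1.7⁴ = 8.3521 falls short of 351/35 but 1.7⁵ = 1419857/100000 reaches it, so n = 5.

5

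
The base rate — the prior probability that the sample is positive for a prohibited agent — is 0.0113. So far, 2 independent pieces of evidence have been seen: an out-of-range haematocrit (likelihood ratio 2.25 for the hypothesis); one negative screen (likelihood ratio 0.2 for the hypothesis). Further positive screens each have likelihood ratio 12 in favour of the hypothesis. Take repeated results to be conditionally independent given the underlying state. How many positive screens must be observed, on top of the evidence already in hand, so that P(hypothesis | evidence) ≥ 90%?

4

Prior odds = 0.0113/0.9887 = 113/9887.
Combined Bayes factor of the evidence already in hand = 2.25 × 0.2 = 0.45.
Odds after that evidence = (113/9887) × 0.45 = 1017/197740.
Target odds = 0.9/0.1 = 9.
Need 12ⁿ ≥ 9 ÷ (1017/197740) = 197740/113.
12³ = 1728 falls short of 197740/113 but 12⁴ = 20736 reaches it, so n = 4.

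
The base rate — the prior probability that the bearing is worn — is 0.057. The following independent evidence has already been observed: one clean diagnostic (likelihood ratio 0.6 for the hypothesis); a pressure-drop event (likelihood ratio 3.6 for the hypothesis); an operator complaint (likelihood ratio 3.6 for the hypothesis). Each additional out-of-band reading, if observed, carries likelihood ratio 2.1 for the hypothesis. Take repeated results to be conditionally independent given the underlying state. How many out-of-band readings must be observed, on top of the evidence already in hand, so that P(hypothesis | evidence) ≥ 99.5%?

Prior odds = 0.057/0.943 = 57/943.
Combined Bayes factor of the evidence already in hand = 0.6 × 3.6 × 3.6 = 7.776.
Odds after that evidence = (57/943) × 7.776 = 55404/117875.
Target odds = 0.995/0.005 = 199.
Need 2.1ⁿ ≥ 199 ÷ (55404/117875) = 23457125/55404.
2.1⁸ ≈378.229 falls short of 23457125/55404 but 2.1⁹ ≈794.28 reaches it, so n = 9.

9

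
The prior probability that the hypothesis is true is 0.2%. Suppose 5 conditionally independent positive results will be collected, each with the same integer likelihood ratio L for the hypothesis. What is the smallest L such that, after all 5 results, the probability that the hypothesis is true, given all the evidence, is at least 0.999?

14

Prior odds = 0.002/0.998 = 1/499.
Target odds = 0.999/0.001 = 999.
Need L⁵ ≥ 999 ÷ (1/499) = 498501.
13⁵ = 371293 < 498501 ≤ 537824 = 14⁵, so L = 14.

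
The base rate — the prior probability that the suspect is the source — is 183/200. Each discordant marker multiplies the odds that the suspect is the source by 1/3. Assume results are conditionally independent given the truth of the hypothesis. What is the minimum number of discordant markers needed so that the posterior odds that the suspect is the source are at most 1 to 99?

7

Prior odds = 0.915/0.085 = 183/17.
Likelihood ratio per discordant marker = 1/3.
Target odds = 1/99.
Require (1/3)ⁿ ≤ 1/99 ÷ (183/17) = 17/18117.
(1/3)⁶ = 1/729 is still above 17/18117 but (1/3)⁷ = 1/2187 is at or below it, so n = 7.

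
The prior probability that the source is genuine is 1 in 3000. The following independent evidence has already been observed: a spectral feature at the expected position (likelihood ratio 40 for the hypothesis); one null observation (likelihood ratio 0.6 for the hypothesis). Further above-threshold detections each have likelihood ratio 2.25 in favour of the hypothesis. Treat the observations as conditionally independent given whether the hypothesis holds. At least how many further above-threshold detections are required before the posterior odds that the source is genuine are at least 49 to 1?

Prior odds = (1/3000)/(2999/3000) = 1/2999.
Combined Bayes factor of the evidence already in hand = 40 × 0.6 = 24.
Odds after that evidence = (1/2999) × 24 = 24/2999.
Target odds = 49.
Need 2.25ⁿ ≥ 49 ÷ (24/2999) = 146951/24.
2.25¹⁰ ≈3325.26 falls short of 146951/24 but 2.25¹¹ ≈7481.83 reaches it, so n = 11.

11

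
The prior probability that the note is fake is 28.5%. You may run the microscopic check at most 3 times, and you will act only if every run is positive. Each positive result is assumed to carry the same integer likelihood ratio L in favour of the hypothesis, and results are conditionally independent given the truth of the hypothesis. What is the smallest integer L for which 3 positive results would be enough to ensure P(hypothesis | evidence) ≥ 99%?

7

Prior odds = 0.285/0.715 = 57/143.
Target odds = 0.99/0.01 = 99.
Need L³ ≥ 99 ÷ (57/143) = 4719/19.
6³ = 216 < 4719/19 ≤ 343 = 7³, so L = 7.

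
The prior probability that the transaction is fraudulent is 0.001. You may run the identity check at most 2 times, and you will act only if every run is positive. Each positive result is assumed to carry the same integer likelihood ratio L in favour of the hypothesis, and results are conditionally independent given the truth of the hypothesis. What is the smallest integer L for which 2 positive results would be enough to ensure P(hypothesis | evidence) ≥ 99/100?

315

Prior odds = 0.001/0.999 = 1/999.
Target odds = 0.99/0.01 = 99.
Need L² ≥ 99 ÷ (1/999) = 98901.
314² = 98596 < 98901 ≤ 99225 = 315², so L = 315.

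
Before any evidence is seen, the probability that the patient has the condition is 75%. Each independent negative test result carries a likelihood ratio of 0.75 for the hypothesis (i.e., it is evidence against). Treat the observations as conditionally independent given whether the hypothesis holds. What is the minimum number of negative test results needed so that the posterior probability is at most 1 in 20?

15

Prior odds = 0.75/0.25 = 3.
Likelihood ratio per negative test result = 0.75.
Target odds: 0.05 ÷ 0.95 = 1/19.
Require 0.75ⁿ ≤ 1/19 ÷ 3 = 1/57.
0.75¹⁴ = 4782969/268435456 is still above 1/57 but 0.75¹⁵ ≈0.0133635 is at or below it, so n = 15.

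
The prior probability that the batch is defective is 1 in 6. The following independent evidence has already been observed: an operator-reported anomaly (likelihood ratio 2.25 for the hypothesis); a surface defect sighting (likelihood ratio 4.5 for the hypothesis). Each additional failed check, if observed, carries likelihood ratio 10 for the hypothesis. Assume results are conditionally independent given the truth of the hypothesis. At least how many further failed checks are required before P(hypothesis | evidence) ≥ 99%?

Prior odds = (1/6)/(5/6) = 0.2.
Combined Bayes factor of the evidence already in hand = 2.25 × 4.5 = 10.125.
Odds after that evidence = 0.2 × 10.125 = 2.025.
Target odds = 0.99/0.01 = 99.
Need 10ⁿ ≥ 99 ÷ 2.025 = 440/9.
10¹ = 10 falls short of 440/9 but 10² = 100 reaches it, so n = 2.

2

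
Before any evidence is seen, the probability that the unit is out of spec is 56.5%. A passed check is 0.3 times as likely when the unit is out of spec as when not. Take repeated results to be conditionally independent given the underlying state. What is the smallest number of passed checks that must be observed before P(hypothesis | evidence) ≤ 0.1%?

Prior odds: 0.565 ÷ 0.435 = 113/87.
Likelihood ratio per passed check = 0.3.
Target posterior odds = 0.001/0.999 = 1/999.
Need (113/87) × 0.3ⁿ ≤ 1/999, i.e. 0.3ⁿ ≤ 29/37629.
0.3⁵ = 243/100000 is still above 29/37629 but 0.3⁶ = 729/1000000 is at or below it, so n = 6.

6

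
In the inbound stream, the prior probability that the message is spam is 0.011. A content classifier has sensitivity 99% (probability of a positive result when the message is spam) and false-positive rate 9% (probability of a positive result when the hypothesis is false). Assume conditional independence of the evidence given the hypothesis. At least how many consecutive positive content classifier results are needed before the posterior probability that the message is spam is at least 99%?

4

Prior odds = 0.011/0.989 = 11/989.
Likelihood ratio of a positive result = 0.99/0.09 = 11.
Target odds: 0.99 ÷ 0.01 = 99.
Require 11ⁿ ≥ 99 ÷ (11/989) = 8901.
11³ = 1331 falls short of 8901 but 11⁴ = 14641 reaches it, so n = 4.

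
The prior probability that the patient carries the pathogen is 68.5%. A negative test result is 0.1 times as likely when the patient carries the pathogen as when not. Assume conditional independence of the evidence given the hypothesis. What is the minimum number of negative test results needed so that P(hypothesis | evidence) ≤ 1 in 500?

4

Prior odds = 0.685/0.315 = 137/63.
Likelihood ratio per negative test result = 0.1.
Target posterior odds = 0.002/0.998 = 1/499.
Require 0.1ⁿ ≤ 1/499 ÷ (137/63) = 63/68363.
0.1³ = 0.001 is still above 63/68363 but 0.1⁴ = 0.0001 is at or below it, so n = 4.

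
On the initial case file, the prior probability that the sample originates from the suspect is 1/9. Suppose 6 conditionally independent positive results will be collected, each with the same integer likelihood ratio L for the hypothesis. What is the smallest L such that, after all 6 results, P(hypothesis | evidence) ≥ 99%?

4

Prior odds = (1/9)/(8/9) = 0.125.
Target odds = 0.99/0.01 = 99.
Need L⁶ ≥ 99 ÷ 0.125 = 792.
3⁶ = 729 < 792 ≤ 4096 = 4⁶, so L = 4.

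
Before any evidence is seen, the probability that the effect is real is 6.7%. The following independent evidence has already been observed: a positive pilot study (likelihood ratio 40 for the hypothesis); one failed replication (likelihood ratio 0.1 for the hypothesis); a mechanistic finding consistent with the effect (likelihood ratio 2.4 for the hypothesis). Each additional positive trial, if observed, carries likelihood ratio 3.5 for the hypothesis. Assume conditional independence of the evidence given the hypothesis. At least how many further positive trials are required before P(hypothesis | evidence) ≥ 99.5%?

Prior odds = 0.067/0.933 = 67/933.
Combined Bayes factor of the evidence already in hand = 40 × 0.1 × 2.4 = 9.6.
Odds after that evidence = (67/933) × 9.6 = 1072/1555.
Target odds = 0.995/0.005 = 199.
Need 3.5ⁿ ≥ 199 ÷ (1072/1555) = 309445/1072.
3.5⁴ = 150.0625 falls short of 309445/1072 but 3.5⁵ = 525.21875 reaches it, so n = 5.

5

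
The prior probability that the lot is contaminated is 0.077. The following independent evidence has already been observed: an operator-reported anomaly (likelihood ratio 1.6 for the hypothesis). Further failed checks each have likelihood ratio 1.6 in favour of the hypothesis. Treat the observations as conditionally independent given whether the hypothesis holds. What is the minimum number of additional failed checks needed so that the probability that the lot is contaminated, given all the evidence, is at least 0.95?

11

Prior odds = 0.077/0.923 = 77/923.
Bayes factor of the evidence already in hand = 1.6.
Odds after that evidence = (77/923) × 1.6 = 616/4615.
Target odds = 0.95/0.05 = 19.
Need 1.6ⁿ ≥ 19 ÷ (616/4615) = 87685/616.
1.6¹⁰ ≈109.951 falls short of 87685/616 but 1.6¹¹ ≈175.922 reaches it, so n = 11.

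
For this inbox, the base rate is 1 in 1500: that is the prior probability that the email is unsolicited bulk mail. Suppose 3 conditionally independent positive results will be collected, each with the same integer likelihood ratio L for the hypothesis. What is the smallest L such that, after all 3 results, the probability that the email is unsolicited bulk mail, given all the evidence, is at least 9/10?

24

Prior odds = (1/1500)/(1499/1500) = 1/1499.
Target odds = 0.9/0.1 = 9.
Need L³ ≥ 9 ÷ (1/1499) = 13491.
23³ = 12167 < 13491 ≤ 13824 = 24³, so L = 24.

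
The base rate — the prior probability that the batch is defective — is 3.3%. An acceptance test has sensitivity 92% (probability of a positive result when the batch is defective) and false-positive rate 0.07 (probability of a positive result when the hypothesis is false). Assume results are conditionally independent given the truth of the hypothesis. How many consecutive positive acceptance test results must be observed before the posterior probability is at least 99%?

Prior odds: 0.033 ÷ 0.967 = 33/967.
Likelihood ratio of a positive result = 0.92/0.07 = 92/7.
Target posterior odds = 0.99/0.01 = 99.
Need (33/967) × (92/7)ⁿ ≥ 99, i.e. (92/7)ⁿ ≥ 2901.
(92/7)³ = 778688/343 falls short of 2901 but (92/7)⁴ = 71639296/2401 reaches it, so n = 4.

4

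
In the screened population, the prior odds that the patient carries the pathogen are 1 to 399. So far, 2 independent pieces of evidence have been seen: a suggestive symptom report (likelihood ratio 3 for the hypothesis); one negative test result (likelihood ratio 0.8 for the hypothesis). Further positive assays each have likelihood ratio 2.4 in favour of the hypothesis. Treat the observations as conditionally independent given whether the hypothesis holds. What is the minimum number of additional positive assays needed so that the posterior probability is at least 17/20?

Prior odds = 1/399.
Combined Bayes factor of the evidence already in hand = 3 × 0.8 = 2.4.
Odds after that evidence = (1/399) × 2.4 = 4/665.
Target odds = 0.85/0.15 = 17/3.
Need 2.4ⁿ ≥ 17/3 ÷ (4/665) = 11305/12.
2.4⁷ = 35831808/78125 falls short of 11305/12 but 2.4⁸ = 429981696/390625 reaches it, so n = 8.

8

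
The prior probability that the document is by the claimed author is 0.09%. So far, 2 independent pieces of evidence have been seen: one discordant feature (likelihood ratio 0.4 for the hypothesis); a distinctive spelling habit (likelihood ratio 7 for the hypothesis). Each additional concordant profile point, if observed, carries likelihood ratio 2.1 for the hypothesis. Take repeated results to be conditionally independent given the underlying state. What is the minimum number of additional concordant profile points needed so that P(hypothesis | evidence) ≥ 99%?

15

Prior odds = 0.0009/0.9991 = 9/9991.
Combined Bayes factor of the evidence already in hand = 0.4 × 7 = 2.8.
Odds after that evidence = (9/9991) × 2.8 = 126/49955.
Target odds = 0.99/0.01 = 99.
Need 2.1ⁿ ≥ 99 ÷ (126/49955) = 549505/14.
2.1¹⁴ ≈32439.2 falls short of 549505/14 but 2.1¹⁵ ≈68122.3 reaches it, so n = 15.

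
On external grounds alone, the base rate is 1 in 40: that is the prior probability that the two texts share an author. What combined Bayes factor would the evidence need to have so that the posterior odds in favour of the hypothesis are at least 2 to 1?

Prior odds = 0.025/0.975 = 1/39.
Target odds = 2.
Required Bayes factor = 2 ÷ (1/39) = 78.

78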